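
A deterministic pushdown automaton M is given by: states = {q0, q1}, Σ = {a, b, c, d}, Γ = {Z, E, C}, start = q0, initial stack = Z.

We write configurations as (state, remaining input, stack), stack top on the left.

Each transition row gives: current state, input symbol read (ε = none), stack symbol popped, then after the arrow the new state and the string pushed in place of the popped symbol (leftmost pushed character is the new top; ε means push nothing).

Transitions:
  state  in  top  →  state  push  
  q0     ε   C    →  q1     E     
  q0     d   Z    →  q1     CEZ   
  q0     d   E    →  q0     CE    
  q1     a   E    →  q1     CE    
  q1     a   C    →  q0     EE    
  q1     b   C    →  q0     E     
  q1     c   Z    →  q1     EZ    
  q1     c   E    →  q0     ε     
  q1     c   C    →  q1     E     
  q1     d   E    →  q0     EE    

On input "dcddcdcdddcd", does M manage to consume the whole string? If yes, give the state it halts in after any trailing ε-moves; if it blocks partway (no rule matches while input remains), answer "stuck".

q1

(q0, dcddcdcdddcd, Z)
  read d, top Z: go to q1, push CEZ → (q1, cddcdcdddcd, CEZ)
  read c, top C: go to q1, push E → (q1, ddcdcdddcd, EEZ)
  read d, top E: go to q0, push EE → (q0, dcdcdddcd, EEEZ)
  read d, top E: go to q0, push CE → (q0, cdcdddcd, CEEEZ)
  ε-move, top C: go to q1, push E → (q1, cdcdddcd, EEEEZ)
  read c, top E: go to q0, push ε → (q0, dcdddcd, EEEZ)
  read d, top E: go to q0, push CE → (q0, cdddcd, CEEEZ)
  ε-move, top C: go to q1, push E → (q1, cdddcd, EEEEZ)
  read c, top E: go to q0, push ε → (q0, dddcd, EEEZ)
  read d, top E: go to q0, push CE → (q0, ddcd, CEEEZ)
  ε-move, top C: go to q1, push E → (q1, ddcd, EEEEZ)
  read d, top E: go to q0, push EE → (q0, dcd, EEEEEZ)
  read d, top E: go to q0, push CE → (q0, cd, CEEEEEZ)
  ε-move, top C: go to q1, push E → (q1, cd, EEEEEEZ)
  read c, top E: go to q0, push ε → (q0, d, EEEEEZ)
  read d, top E: go to q0, push CE → (q0, ε, CEEEEEZ)
  ε-move, top C: go to q1, push E → (q1, ε, EEEEEEZ)
All input consumed; M is in state q1.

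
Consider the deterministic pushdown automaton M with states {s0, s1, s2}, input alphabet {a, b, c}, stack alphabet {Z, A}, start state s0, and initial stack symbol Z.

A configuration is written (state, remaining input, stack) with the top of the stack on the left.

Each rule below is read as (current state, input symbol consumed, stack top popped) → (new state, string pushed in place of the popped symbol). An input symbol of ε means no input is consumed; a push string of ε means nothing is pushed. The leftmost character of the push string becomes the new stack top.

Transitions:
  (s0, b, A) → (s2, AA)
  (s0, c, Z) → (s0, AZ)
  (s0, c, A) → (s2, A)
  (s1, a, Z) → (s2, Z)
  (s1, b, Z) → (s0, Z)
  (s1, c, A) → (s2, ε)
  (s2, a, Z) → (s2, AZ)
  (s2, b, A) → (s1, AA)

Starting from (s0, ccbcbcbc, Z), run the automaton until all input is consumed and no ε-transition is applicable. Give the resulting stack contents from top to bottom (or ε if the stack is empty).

(s0, ccbcbcbc, Z)
  read c, top Z: go to s0, push AZ → (s0, cbcbcbc, AZ)
  read c, top A: go to s2, push A → (s2, bcbcbc, AZ)
  read b, top A: go to s1, push AA → (s1, cbcbc, AAZ)
  read c, top A: go to s2, push ε → (s2, bcbc, AZ)
  read b, top A: go to s1, push AA → (s1, cbc, AAZ)
  read c, top A: go to s2, push ε → (s2, bc, AZ)
  read b, top A: go to s1, push AA → (s1, c, AAZ)
  read c, top A: go to s2, push ε → (s2, ε, AZ)
All input consumed in state s2 with stack AZ.

AZ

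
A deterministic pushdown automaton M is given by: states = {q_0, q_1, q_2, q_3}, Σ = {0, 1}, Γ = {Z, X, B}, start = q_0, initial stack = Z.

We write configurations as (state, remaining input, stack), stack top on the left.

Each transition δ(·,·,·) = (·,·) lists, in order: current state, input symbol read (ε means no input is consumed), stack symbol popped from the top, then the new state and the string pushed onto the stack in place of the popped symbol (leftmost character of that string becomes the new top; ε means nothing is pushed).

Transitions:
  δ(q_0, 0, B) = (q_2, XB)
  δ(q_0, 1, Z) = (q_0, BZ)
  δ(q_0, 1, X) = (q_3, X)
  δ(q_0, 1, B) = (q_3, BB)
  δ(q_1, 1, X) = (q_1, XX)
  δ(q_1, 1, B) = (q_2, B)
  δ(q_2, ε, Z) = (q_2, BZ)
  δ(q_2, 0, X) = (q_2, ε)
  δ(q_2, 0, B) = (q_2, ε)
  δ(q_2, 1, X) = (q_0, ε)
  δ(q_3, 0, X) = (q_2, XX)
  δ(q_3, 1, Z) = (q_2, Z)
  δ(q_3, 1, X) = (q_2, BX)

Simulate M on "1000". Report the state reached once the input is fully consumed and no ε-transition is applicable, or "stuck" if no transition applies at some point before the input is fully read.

q_2

(q_0, 1000, Z)
  read 1, top Z: go to q_0, push BZ → (q_0, 000, BZ)
  read 0, top B: go to q_2, push XB → (q_2, 00, XBZ)
  read 0, top X: go to q_2, push ε → (q_2, 0, BZ)
  read 0, top B: go to q_2, push ε → (q_2, ε, Z)
  ε-move, top Z: go to q_2, push BZ → (q_2, ε, BZ)
All input consumed; M is in state q_2.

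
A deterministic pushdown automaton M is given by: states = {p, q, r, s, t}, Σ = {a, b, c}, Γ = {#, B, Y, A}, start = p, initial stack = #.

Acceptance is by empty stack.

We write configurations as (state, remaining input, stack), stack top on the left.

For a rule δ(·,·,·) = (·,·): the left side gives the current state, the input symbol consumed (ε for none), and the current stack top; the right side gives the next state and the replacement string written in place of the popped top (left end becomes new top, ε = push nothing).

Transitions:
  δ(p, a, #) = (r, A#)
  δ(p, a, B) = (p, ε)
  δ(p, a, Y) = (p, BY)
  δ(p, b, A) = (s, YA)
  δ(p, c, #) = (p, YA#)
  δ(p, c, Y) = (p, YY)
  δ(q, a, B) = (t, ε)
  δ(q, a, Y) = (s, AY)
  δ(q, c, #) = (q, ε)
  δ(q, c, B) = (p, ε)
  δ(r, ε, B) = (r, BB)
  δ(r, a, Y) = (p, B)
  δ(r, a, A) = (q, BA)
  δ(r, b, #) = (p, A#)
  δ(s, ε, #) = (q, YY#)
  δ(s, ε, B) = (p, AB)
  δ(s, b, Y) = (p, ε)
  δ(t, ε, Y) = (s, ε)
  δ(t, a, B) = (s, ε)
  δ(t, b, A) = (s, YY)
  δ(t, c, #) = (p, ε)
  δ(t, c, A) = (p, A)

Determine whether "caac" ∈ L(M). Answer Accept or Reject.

(p, caac, #) ⊢ (p, aac, YA#) ⊢ (p, ac, BYA#) ⊢ (p, c, YA#) ⊢ (p, ε, YYA#)
All input consumed; stack is YYA#, not empty, and no further ε-move applies.

Reject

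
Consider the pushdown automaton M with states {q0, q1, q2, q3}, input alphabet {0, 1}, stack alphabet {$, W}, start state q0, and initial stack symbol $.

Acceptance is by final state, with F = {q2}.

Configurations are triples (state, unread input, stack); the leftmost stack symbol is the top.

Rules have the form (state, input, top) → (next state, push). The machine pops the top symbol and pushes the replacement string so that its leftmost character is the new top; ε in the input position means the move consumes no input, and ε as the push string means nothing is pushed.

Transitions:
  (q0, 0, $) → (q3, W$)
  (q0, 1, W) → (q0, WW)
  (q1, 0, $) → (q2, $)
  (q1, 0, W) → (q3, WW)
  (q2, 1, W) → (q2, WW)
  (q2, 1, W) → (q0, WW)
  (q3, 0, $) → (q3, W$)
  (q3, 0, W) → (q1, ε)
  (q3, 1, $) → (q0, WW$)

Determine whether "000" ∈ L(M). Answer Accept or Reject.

One accepting computation: (q0, 000, $) ⊢ (q3, 00, W$) ⊢ (q1, 0, $) ⊢ (q2, ε, $)
All input consumed and state q2 ∈ F.

Accept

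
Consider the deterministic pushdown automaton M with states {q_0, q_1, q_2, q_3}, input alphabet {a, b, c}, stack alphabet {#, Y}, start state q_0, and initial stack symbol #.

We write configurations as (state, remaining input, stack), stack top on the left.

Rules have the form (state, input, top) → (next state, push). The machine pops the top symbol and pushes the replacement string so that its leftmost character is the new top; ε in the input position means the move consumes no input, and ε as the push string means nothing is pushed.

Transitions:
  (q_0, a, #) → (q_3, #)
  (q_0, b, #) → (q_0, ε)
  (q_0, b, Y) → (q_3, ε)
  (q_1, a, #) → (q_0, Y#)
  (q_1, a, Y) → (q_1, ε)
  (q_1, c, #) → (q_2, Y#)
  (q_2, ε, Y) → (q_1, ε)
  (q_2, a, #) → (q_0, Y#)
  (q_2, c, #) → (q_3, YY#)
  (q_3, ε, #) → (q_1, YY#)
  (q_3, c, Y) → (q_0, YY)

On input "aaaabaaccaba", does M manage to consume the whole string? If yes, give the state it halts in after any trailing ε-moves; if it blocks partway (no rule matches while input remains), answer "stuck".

(q_0, aaaabaaccaba, #)
  read a, top #: go to q_3, push # → (q_3, aaabaaccaba, #)
  ε-move, top #: go to q_1, push YY# → (q_1, aaabaaccaba, YY#)
  read a, top Y: go to q_1, push ε → (q_1, aabaaccaba, Y#)
  read a, top Y: go to q_1, push ε → (q_1, abaaccaba, #)
  read a, top #: go to q_0, push Y# → (q_0, baaccaba, Y#)
  read b, top Y: go to q_3, push ε → (q_3, aaccaba, #)
  ε-move, top #: go to q_1, push YY# → (q_1, aaccaba, YY#)
  read a, top Y: go to q_1, push ε → (q_1, accaba, Y#)
  read a, top Y: go to q_1, push ε → (q_1, ccaba, #)
  read c, top #: go to q_2, push Y# → (q_2, caba, Y#)
  ε-move, top Y: go to q_1, push ε → (q_1, caba, #)
  read c, top #: go to q_2, push Y# → (q_2, aba, Y#)
  ε-move, top Y: go to q_1, push ε → (q_1, aba, #)
  read a, top #: go to q_0, push Y# → (q_0, ba, Y#)
  read b, top Y: go to q_3, push ε → (q_3, a, #)
  ε-move, top #: go to q_1, push YY# → (q_1, a, YY#)
  read a, top Y: go to q_1, push ε → (q_1, ε, Y#)
All input consumed; M is in state q_1.

q_1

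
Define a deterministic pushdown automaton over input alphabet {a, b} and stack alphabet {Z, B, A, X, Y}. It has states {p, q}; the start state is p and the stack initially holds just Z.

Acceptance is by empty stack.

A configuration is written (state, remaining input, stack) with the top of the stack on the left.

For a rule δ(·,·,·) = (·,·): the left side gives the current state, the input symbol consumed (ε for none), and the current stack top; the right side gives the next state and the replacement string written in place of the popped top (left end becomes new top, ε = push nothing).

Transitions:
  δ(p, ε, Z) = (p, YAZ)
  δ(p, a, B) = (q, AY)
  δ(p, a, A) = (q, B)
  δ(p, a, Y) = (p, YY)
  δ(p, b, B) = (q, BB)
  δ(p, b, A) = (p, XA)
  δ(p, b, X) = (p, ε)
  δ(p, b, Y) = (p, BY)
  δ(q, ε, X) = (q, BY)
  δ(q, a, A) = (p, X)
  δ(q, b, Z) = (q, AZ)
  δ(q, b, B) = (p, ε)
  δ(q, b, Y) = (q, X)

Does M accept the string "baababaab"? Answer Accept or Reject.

(p, baababaab, Z)
  ε-move, top Z: go to p, push YAZ → (p, baababaab, YAZ)
  read b, top Y: go to p, push BY → (p, aababaab, BYAZ)
  read a, top B: go to q, push AY → (q, ababaab, AYYAZ)
  read a, top A: go to p, push X → (p, babaab, XYYAZ)
  read b, top X: go to p, push ε → (p, abaab, YYAZ)
  read a, top Y: go to p, push YY → (p, baab, YYYAZ)
  read b, top Y: go to p, push BY → (p, aab, BYYYAZ)
  read a, top B: go to q, push AY → (q, ab, AYYYYAZ)
  read a, top A: go to p, push X → (p, b, XYYYYAZ)
  read b, top X: go to p, push ε → (p, ε, YYYYAZ)
All input consumed; stack is YYYYAZ, not empty, and no further ε-move applies.

Reject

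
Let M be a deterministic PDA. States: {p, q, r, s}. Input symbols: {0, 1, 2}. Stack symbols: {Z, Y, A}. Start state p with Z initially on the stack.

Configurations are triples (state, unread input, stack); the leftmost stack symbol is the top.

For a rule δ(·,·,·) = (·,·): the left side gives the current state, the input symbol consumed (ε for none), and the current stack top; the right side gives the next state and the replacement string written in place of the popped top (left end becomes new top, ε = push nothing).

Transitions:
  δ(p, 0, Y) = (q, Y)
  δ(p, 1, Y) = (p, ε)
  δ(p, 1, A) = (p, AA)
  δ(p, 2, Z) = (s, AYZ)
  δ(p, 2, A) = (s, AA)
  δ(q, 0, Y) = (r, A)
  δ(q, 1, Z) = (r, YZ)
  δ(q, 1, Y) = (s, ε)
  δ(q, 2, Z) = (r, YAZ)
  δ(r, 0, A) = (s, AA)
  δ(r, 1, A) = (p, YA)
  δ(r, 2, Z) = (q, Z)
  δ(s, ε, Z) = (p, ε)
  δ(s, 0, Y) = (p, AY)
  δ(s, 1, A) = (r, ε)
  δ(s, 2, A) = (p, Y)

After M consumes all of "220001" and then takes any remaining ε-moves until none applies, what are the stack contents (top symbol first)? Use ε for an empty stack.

AYZ

(p, 220001, Z) ⊢ (s, 20001, AYZ) ⊢ (p, 0001, YYZ) ⊢ (q, 001, YYZ) ⊢ (r, 01, AYZ) ⊢ (s, 1, AAYZ) ⊢ (r, ε, AYZ)
All input consumed in state r with stack AYZ.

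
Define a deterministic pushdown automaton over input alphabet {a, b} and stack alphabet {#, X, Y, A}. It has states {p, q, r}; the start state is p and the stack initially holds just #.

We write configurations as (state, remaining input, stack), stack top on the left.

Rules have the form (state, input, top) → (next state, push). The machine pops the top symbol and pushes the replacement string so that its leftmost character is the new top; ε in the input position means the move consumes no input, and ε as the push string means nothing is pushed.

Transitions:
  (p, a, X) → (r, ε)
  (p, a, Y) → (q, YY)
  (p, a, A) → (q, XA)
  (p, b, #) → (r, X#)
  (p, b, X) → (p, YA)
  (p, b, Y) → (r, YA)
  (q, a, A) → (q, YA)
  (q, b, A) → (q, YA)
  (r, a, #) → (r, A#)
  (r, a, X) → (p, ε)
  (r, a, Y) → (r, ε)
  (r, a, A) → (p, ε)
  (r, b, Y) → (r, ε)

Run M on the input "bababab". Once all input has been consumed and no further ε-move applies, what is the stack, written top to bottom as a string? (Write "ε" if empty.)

(p, bababab, #) ⊢ (r, ababab, X#) ⊢ (p, babab, #) ⊢ (r, abab, X#) ⊢ (p, bab, #) ⊢ (r, ab, X#) ⊢ (p, b, #) ⊢ (r, ε, X#)
All input consumed in state r with stack X#.

X#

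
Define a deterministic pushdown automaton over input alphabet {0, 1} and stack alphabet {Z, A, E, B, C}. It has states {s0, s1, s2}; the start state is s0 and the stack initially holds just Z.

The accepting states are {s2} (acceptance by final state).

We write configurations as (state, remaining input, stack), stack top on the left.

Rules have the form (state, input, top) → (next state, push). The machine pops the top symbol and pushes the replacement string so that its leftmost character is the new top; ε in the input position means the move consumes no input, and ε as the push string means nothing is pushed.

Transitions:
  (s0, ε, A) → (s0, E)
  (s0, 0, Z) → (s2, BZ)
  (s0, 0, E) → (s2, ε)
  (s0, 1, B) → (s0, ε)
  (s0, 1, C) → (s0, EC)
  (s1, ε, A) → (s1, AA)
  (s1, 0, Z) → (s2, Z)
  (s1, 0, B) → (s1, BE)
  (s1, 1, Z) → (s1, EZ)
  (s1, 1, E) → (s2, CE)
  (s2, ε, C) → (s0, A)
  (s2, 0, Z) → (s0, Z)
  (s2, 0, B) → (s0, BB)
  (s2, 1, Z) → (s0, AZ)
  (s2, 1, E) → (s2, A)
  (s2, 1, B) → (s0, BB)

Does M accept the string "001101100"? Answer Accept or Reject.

(s0, 001101100, Z) ⊢ (s2, 01101100, BZ) ⊢ (s0, 1101100, BBZ) ⊢ (s0, 101100, BZ) ⊢ (s0, 01100, Z) ⊢ (s2, 1100, BZ) ⊢ (s0, 100, BBZ) ⊢ (s0, 00, BZ)
No transition applies at (s0, 00, BZ); input not fully consumed.

Reject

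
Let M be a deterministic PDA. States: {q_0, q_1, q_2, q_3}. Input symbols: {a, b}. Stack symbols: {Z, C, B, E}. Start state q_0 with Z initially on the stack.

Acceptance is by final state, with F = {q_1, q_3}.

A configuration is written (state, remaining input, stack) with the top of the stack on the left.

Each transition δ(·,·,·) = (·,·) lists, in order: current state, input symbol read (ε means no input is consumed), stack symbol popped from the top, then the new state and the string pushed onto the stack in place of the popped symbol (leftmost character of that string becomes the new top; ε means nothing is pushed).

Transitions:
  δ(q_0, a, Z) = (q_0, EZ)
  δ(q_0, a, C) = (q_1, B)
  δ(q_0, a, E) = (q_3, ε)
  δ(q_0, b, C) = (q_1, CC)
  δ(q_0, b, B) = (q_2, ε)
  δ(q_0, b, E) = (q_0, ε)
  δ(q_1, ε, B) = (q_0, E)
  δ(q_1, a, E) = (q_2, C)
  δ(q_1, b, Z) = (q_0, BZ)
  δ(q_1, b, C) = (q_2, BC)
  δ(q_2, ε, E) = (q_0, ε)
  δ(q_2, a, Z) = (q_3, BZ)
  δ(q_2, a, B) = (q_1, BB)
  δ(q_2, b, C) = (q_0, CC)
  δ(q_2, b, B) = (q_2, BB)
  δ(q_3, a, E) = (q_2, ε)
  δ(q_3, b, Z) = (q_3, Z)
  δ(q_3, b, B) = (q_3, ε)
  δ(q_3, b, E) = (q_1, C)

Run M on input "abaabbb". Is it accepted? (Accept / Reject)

(q_0, abaabbb, Z)
  read a, top Z: go to q_0, push EZ → (q_0, baabbb, EZ)
  read b, top E: go to q_0, push ε → (q_0, aabbb, Z)
  read a, top Z: go to q_0, push EZ → (q_0, abbb, EZ)
  read a, top E: go to q_3, push ε → (q_3, bbb, Z)
  read b, top Z: go to q_3, push Z → (q_3, bb, Z)
  read b, top Z: go to q_3, push Z → (q_3, b, Z)
  read b, top Z: go to q_3, push Z → (q_3, ε, Z)
All input consumed; state q_3 ∈ F.

Accept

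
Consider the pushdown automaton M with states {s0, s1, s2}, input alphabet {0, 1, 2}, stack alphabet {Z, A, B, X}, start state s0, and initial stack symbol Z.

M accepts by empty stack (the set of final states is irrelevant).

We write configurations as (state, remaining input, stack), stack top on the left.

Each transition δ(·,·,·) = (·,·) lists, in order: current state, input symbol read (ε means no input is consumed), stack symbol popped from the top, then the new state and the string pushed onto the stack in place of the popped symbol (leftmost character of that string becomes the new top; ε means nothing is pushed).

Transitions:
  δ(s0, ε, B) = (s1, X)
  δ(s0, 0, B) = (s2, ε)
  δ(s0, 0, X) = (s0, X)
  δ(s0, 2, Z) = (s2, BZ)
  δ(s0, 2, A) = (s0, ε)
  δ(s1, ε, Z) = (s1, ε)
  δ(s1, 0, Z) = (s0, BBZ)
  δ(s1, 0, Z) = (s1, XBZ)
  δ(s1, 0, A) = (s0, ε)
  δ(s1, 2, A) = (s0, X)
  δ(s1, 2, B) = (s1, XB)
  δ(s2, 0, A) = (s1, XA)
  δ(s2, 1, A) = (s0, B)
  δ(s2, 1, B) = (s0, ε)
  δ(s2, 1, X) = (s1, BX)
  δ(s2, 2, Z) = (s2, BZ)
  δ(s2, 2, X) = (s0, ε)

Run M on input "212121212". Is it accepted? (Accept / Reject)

No computation consumes all input and empties the stack.

Reject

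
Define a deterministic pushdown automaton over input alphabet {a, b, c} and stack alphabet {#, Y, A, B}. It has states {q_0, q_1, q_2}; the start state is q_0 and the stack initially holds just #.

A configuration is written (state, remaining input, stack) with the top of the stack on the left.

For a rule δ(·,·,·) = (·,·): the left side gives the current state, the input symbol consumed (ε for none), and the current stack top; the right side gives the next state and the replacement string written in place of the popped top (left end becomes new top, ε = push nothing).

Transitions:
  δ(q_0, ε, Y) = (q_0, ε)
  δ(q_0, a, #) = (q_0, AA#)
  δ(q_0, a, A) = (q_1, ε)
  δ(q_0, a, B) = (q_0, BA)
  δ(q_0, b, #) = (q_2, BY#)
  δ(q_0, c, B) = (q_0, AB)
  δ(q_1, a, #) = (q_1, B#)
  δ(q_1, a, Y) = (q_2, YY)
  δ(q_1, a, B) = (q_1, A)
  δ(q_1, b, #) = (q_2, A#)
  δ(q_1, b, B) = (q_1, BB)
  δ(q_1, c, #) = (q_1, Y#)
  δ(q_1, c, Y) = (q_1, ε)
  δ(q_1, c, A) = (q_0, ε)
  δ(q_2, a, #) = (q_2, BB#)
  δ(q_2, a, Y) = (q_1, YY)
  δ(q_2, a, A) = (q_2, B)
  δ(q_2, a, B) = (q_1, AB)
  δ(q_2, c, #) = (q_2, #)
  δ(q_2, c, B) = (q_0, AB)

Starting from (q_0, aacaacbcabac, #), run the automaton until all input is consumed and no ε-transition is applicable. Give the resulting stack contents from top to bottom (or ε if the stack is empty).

BY#

(q_0, aacaacbcabac, #)
  read a, top #: go to q_0, push AA# → (q_0, acaacbcabac, AA#)
  read a, top A: go to q_1, push ε → (q_1, caacbcabac, A#)
  read c, top A: go to q_0, push ε → (q_0, aacbcabac, #)
  read a, top #: go to q_0, push AA# → (q_0, acbcabac, AA#)
  read a, top A: go to q_1, push ε → (q_1, cbcabac, A#)
  read c, top A: go to q_0, push ε → (q_0, bcabac, #)
  read b, top #: go to q_2, push BY# → (q_2, cabac, BY#)
  read c, top B: go to q_0, push AB → (q_0, abac, ABY#)
  read a, top A: go to q_1, push ε → (q_1, bac, BY#)
  read b, top B: go to q_1, push BB → (q_1, ac, BBY#)
  read a, top B: go to q_1, push A → (q_1, c, ABY#)
  read c, top A: go to q_0, push ε → (q_0, ε, BY#)
All input consumed in state q_0 with stack BY#.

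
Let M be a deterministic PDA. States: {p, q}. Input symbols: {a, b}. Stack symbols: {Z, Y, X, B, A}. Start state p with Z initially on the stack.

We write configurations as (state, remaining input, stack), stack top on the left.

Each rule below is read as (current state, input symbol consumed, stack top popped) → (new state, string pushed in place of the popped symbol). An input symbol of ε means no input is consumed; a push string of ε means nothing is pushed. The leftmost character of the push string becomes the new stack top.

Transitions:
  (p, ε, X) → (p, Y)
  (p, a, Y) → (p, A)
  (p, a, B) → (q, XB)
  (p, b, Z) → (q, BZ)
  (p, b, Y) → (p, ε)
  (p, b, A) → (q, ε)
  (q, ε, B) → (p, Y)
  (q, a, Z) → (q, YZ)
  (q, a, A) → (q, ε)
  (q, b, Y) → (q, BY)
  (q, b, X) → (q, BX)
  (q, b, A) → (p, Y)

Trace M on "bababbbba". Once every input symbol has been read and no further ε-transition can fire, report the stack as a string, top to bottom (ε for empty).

(p, bababbbba, Z)
  read b, top Z: go to q, push BZ → (q, ababbbba, BZ)
  ε-move, top B: go to p, push Y → (p, ababbbba, YZ)
  read a, top Y: go to p, push A → (p, babbbba, AZ)
  read b, top A: go to q, push ε → (q, abbbba, Z)
  read a, top Z: go to q, push YZ → (q, bbbba, YZ)
  read b, top Y: go to q, push BY → (q, bbba, BYZ)
  ε-move, top B: go to p, push Y → (p, bbba, YYZ)
  read b, top Y: go to p, push ε → (p, bba, YZ)
  read b, top Y: go to p, push ε → (p, ba, Z)
  read b, top Z: go to q, push BZ → (q, a, BZ)
  ε-move, top B: go to p, push Y → (p, a, YZ)
  read a, top Y: go to p, push A → (p, ε, AZ)
All input consumed in state p with stack AZ.

AZ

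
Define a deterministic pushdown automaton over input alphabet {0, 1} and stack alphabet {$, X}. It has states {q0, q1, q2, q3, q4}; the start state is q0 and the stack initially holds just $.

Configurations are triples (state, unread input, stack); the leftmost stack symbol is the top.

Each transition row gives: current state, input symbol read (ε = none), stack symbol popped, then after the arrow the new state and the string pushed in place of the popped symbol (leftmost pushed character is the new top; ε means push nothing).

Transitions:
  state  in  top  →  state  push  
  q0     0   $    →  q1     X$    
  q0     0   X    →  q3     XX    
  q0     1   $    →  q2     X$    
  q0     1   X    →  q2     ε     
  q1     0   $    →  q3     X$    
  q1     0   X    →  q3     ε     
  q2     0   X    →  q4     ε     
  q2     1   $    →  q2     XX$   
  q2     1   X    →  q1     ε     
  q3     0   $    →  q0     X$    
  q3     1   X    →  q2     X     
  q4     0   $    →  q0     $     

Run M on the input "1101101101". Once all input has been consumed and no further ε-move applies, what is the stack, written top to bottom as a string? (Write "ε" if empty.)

(q0, 1101101101, $)
  read 1, top $: go to q2, push X$ → (q2, 101101101, X$)
  read 1, top X: go to q1, push ε → (q1, 01101101, $)
  read 0, top $: go to q3, push X$ → (q3, 1101101, X$)
  read 1, top X: go to q2, push X → (q2, 101101, X$)
  read 1, top X: go to q1, push ε → (q1, 01101, $)
  read 0, top $: go to q3, push X$ → (q3, 1101, X$)
  read 1, top X: go to q2, push X → (q2, 101, X$)
  read 1, top X: go to q1, push ε → (q1, 01, $)
  read 0, top $: go to q3, push X$ → (q3, 1, X$)
  read 1, top X: go to q2, push X → (q2, ε, X$)
All input consumed in state q2 with stack X$.

X$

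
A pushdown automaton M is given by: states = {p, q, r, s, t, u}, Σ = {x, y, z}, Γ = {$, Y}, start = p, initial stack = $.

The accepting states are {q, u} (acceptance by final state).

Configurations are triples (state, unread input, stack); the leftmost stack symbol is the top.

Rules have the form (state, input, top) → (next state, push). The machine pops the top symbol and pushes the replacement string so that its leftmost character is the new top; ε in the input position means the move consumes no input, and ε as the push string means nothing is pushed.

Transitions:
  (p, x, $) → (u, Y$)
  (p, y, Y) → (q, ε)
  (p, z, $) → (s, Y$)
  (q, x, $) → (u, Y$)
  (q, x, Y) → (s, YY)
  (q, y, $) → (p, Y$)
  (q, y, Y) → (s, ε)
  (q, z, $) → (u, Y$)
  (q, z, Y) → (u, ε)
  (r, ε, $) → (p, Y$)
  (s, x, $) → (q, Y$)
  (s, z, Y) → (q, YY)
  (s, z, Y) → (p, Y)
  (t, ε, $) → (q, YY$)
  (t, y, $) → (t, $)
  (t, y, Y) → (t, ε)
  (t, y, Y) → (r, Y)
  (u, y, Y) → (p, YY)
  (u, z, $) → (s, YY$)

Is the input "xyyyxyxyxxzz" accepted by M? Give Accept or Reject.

One accepting computation: (p, xyyyxyxyxxzz, $) ⊢ (u, yyyxyxyxxzz, Y$) ⊢ (p, yyxyxyxxzz, YY$) ⊢ (q, yxyxyxxzz, Y$) ⊢ (s, xyxyxxzz, $) ⊢ (q, yxyxxzz, Y$) ⊢ (s, xyxxzz, $) ⊢ (q, yxxzz, Y$) ⊢ (s, xxzz, $) ⊢ (q, xzz, Y$) ⊢ (s, zz, YY$) ⊢ (q, z, YYY$) ⊢ (u, ε, YY$)
All input consumed and state u ∈ F.

Accept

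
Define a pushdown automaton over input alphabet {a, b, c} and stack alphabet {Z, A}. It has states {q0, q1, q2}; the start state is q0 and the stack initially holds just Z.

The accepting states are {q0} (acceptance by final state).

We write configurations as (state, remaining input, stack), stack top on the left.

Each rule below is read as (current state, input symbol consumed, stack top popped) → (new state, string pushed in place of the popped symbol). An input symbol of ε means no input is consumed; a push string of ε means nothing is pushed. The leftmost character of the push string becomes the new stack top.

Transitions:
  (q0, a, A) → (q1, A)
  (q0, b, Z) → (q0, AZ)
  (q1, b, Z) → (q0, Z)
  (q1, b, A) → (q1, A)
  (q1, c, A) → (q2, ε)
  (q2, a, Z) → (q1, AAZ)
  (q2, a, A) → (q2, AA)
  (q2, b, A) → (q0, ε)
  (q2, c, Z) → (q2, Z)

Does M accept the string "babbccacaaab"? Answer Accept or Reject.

Accept

One accepting computation: (q0, babbccacaaab, Z) ⊢ (q0, abbccacaaab, AZ) ⊢ (q1, bbccacaaab, AZ) ⊢ (q1, bccacaaab, AZ) ⊢ (q1, ccacaaab, AZ) ⊢ (q2, cacaaab, Z) ⊢ (q2, acaaab, Z) ⊢ (q1, caaab, AAZ) ⊢ (q2, aaab, AZ) ⊢ (q2, aab, AAZ) ⊢ (q2, ab, AAAZ) ⊢ (q2, b, AAAAZ) ⊢ (q0, ε, AAAZ)
All input consumed and state q0 ∈ F.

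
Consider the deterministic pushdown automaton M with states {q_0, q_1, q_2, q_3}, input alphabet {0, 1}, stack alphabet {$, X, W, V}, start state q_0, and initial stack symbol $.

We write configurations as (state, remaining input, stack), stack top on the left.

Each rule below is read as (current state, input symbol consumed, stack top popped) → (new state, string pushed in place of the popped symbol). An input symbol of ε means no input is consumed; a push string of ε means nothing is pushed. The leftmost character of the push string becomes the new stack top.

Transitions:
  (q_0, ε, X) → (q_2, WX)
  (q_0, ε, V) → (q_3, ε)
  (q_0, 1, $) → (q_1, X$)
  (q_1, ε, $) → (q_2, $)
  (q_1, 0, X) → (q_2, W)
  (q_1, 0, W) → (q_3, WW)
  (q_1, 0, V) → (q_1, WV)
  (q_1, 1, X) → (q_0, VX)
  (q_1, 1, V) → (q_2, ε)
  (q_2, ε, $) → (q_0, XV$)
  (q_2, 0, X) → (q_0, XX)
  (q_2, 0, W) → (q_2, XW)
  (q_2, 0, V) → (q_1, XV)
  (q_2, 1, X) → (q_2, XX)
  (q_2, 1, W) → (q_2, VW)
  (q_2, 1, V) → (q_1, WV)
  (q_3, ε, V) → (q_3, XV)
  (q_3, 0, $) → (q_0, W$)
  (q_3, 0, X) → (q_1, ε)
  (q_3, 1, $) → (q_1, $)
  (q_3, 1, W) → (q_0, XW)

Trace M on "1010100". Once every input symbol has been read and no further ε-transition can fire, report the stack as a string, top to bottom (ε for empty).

WVW$

(q_0, 1010100, $)
  read 1, top $: go to q_1, push X$ → (q_1, 010100, X$)
  read 0, top X: go to q_2, push W → (q_2, 10100, W$)
  read 1, top W: go to q_2, push VW → (q_2, 0100, VW$)
  read 0, top V: go to q_1, push XV → (q_1, 100, XVW$)
  read 1, top X: go to q_0, push VX → (q_0, 00, VXVW$)
  ε-move, top V: go to q_3, push ε → (q_3, 00, XVW$)
  read 0, top X: go to q_1, push ε → (q_1, 0, VW$)
  read 0, top V: go to q_1, push WV → (q_1, ε, WVW$)
All input consumed in state q_1 with stack WVW$.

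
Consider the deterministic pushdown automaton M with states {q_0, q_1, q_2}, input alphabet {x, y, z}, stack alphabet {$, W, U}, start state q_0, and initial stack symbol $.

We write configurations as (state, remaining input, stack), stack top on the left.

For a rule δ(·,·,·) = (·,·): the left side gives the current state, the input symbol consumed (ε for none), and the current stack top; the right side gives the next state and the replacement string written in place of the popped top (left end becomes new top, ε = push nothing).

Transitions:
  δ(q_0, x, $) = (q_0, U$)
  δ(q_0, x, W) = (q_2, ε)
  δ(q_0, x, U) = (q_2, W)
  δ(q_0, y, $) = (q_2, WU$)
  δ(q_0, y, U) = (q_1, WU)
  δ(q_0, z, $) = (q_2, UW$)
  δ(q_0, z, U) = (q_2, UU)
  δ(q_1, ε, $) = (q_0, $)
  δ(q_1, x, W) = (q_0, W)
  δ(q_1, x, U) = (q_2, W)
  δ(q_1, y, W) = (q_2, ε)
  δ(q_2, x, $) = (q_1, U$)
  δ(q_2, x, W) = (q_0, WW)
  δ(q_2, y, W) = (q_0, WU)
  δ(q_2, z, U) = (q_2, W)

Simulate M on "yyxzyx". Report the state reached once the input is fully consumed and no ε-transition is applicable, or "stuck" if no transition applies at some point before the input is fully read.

(q_0, yyxzyx, $)
  read y, top $: go to q_2, push WU$ → (q_2, yxzyx, WU$)
  read y, top W: go to q_0, push WU → (q_0, xzyx, WUU$)
  read x, top W: go to q_2, push ε → (q_2, zyx, UU$)
  read z, top U: go to q_2, push W → (q_2, yx, WU$)
  read y, top W: go to q_0, push WU → (q_0, x, WUU$)
  read x, top W: go to q_2, push ε → (q_2, ε, UU$)
All input consumed; M is in state q_2.

q_2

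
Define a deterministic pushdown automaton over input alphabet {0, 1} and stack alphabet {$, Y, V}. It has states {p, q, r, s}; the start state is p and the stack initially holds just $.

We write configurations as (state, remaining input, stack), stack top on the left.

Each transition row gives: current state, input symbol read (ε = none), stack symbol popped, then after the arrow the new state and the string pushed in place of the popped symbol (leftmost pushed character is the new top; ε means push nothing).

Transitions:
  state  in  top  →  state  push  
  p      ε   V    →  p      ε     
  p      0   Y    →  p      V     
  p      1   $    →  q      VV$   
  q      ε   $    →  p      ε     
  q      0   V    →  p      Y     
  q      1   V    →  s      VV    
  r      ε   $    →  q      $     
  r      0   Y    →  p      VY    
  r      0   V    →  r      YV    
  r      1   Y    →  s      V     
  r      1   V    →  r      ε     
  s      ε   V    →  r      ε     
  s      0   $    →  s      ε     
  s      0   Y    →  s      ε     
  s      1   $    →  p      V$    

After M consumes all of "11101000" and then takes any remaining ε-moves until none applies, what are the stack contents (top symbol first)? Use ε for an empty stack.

$

(p, 11101000, $) ⊢ (q, 1101000, VV$) ⊢ (s, 101000, VVV$) ⊢ (r, 101000, VV$) ⊢ (r, 01000, V$) ⊢ (r, 1000, YV$) ⊢ (s, 000, VV$) ⊢ (r, 000, V$) ⊢ (r, 00, YV$) ⊢ (p, 0, VYV$) ⊢ (p, 0, YV$) ⊢ (p, ε, VV$) ⊢ (p, ε, V$) ⊢ (p, ε, $)
All input consumed in state p with stack $.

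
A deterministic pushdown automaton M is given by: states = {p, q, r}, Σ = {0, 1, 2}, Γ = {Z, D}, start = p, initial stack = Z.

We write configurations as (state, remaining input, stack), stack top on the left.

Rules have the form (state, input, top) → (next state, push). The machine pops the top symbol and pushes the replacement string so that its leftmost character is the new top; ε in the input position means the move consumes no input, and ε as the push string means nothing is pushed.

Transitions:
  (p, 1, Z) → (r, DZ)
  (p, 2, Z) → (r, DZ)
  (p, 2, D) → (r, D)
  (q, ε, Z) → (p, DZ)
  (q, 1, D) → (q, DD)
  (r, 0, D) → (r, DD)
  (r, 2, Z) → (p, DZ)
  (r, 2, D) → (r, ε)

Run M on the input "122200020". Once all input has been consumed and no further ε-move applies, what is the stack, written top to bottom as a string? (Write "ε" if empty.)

DDDDZ

(p, 122200020, Z) ⊢ (r, 22200020, DZ) ⊢ (r, 2200020, Z) ⊢ (p, 200020, DZ) ⊢ (r, 00020, DZ) ⊢ (r, 0020, DDZ) ⊢ (r, 020, DDDZ) ⊢ (r, 20, DDDDZ) ⊢ (r, 0, DDDZ) ⊢ (r, ε, DDDDZ)
All input consumed in state r with stack DDDDZ.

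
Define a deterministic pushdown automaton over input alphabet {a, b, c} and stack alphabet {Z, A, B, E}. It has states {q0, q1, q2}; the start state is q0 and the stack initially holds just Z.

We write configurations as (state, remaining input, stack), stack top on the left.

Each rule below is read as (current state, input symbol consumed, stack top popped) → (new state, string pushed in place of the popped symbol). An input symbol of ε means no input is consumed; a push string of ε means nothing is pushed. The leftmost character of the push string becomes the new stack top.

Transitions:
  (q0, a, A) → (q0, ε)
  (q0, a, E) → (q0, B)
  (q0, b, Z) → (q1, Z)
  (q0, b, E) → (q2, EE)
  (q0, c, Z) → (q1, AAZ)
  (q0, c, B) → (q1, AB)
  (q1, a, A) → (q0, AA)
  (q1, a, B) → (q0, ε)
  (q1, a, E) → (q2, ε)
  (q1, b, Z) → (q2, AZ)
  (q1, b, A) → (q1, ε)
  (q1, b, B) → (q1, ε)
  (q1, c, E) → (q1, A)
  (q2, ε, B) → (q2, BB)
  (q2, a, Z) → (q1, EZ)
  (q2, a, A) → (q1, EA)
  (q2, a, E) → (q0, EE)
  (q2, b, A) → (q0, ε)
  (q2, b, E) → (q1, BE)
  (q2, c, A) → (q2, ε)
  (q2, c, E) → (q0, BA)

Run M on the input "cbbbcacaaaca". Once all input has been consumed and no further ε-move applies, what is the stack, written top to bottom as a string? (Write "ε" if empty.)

AAAZ

(q0, cbbbcacaaaca, Z)
  read c, top Z: go to q1, push AAZ → (q1, bbbcacaaaca, AAZ)
  read b, top A: go to q1, push ε → (q1, bbcacaaaca, AZ)
  read b, top A: go to q1, push ε → (q1, bcacaaaca, Z)
  read b, top Z: go to q2, push AZ → (q2, cacaaaca, AZ)
  read c, top A: go to q2, push ε → (q2, acaaaca, Z)
  read a, top Z: go to q1, push EZ → (q1, caaaca, EZ)
  read c, top E: go to q1, push A → (q1, aaaca, AZ)
  read a, top A: go to q0, push AA → (q0, aaca, AAZ)
  read a, top A: go to q0, push ε → (q0, aca, AZ)
  read a, top A: go to q0, push ε → (q0, ca, Z)
  read c, top Z: go to q1, push AAZ → (q1, a, AAZ)
  read a, top A: go to q0, push AA → (q0, ε, AAAZ)
All input consumed in state q0 with stack AAAZ.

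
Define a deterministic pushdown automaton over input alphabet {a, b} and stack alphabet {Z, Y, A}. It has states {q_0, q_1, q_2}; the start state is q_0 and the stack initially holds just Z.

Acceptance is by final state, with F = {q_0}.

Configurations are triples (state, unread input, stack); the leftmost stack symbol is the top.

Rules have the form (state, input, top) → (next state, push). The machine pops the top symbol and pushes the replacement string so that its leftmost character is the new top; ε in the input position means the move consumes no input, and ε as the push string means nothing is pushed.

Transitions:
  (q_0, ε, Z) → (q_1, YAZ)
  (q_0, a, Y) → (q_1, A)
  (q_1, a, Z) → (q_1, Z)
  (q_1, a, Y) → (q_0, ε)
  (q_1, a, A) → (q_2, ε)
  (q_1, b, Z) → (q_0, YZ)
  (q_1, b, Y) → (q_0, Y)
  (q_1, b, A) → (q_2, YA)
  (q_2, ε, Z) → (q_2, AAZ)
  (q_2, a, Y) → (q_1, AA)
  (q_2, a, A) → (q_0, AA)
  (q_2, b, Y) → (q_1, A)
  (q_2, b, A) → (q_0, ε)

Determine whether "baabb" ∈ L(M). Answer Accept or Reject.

Accept

(q_0, baabb, Z)
  ε-move, top Z: go to q_1, push YAZ → (q_1, baabb, YAZ)
  read b, top Y: go to q_0, push Y → (q_0, aabb, YAZ)
  read a, top Y: go to q_1, push A → (q_1, abb, AAZ)
  read a, top A: go to q_2, push ε → (q_2, bb, AZ)
  read b, top A: go to q_0, push ε → (q_0, b, Z)
  ε-move, top Z: go to q_1, push YAZ → (q_1, b, YAZ)
  read b, top Y: go to q_0, push Y → (q_0, ε, YAZ)
All input consumed; state q_0 ∈ F.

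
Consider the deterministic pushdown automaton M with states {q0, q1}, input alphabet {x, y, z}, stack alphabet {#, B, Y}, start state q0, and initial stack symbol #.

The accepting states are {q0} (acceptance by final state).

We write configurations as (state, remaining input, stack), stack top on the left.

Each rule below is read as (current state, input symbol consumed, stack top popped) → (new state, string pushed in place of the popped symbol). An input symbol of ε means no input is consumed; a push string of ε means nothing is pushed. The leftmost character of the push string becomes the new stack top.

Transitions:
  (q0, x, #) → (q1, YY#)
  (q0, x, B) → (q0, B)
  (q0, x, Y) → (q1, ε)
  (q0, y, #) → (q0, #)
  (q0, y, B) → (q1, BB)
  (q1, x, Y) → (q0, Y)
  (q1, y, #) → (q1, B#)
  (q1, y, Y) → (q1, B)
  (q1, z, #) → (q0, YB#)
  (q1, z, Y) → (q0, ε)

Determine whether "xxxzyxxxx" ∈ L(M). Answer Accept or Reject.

(q0, xxxzyxxxx, #)
  read x, top #: go to q1, push YY# → (q1, xxzyxxxx, YY#)
  read x, top Y: go to q0, push Y → (q0, xzyxxxx, YY#)
  read x, top Y: go to q1, push ε → (q1, zyxxxx, Y#)
  read z, top Y: go to q0, push ε → (q0, yxxxx, #)
  read y, top #: go to q0, push # → (q0, xxxx, #)
  read x, top #: go to q1, push YY# → (q1, xxx, YY#)
  read x, top Y: go to q0, push Y → (q0, xx, YY#)
  read x, top Y: go to q1, push ε → (q1, x, Y#)
  read x, top Y: go to q0, push Y → (q0, ε, Y#)
All input consumed; state q0 ∈ F.

Accept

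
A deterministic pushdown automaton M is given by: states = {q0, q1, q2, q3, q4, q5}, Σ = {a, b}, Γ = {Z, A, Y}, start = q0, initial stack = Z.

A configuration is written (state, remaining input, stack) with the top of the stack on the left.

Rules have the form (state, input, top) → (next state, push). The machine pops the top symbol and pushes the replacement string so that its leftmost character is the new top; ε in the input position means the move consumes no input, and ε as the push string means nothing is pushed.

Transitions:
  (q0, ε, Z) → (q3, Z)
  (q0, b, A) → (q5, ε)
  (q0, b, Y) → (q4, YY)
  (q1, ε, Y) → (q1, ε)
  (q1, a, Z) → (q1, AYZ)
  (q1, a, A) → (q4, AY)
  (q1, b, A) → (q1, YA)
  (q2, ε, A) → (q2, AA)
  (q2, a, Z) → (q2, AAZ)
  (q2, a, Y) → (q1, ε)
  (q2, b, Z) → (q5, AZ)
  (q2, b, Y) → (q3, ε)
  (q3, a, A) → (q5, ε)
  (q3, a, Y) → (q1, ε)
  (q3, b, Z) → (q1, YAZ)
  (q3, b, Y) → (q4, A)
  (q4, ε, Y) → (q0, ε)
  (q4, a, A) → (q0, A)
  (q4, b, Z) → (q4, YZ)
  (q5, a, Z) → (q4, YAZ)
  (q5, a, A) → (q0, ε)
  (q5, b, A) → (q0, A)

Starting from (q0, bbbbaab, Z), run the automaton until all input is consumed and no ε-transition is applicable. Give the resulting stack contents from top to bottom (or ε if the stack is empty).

YZ

(q0, bbbbaab, Z)
  ε-move, top Z: go to q3, push Z → (q3, bbbbaab, Z)
  read b, top Z: go to q1, push YAZ → (q1, bbbaab, YAZ)
  ε-move, top Y: go to q1, push ε → (q1, bbbaab, AZ)
  read b, top A: go to q1, push YA → (q1, bbaab, YAZ)
  ε-move, top Y: go to q1, push ε → (q1, bbaab, AZ)
  read b, top A: go to q1, push YA → (q1, baab, YAZ)
  ε-move, top Y: go to q1, push ε → (q1, baab, AZ)
  read b, top A: go to q1, push YA → (q1, aab, YAZ)
  ε-move, top Y: go to q1, push ε → (q1, aab, AZ)
  read a, top A: go to q4, push AY → (q4, ab, AYZ)
  read a, top A: go to q0, push A → (q0, b, AYZ)
  read b, top A: go to q5, push ε → (q5, ε, YZ)
All input consumed in state q5 with stack YZ.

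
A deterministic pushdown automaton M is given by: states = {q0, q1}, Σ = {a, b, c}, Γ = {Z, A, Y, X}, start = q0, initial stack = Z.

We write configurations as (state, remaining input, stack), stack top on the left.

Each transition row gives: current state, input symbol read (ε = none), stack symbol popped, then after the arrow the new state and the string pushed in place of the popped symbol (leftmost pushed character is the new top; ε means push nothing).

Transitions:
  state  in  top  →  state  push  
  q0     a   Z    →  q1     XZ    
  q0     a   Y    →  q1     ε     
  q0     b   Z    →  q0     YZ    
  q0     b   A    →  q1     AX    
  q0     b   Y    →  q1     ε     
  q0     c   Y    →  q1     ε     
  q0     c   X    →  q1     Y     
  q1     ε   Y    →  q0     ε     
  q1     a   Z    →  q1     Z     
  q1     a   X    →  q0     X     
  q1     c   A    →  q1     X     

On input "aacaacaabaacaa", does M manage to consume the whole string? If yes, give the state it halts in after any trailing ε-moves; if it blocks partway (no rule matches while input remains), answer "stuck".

(q0, aacaacaabaacaa, Z)
  read a, top Z: go to q1, push XZ → (q1, acaacaabaacaa, XZ)
  read a, top X: go to q0, push X → (q0, caacaabaacaa, XZ)
  read c, top X: go to q1, push Y → (q1, aacaabaacaa, YZ)
  ε-move, top Y: go to q0, push ε → (q0, aacaabaacaa, Z)
  read a, top Z: go to q1, push XZ → (q1, acaabaacaa, XZ)
  read a, top X: go to q0, push X → (q0, caabaacaa, XZ)
  read c, top X: go to q1, push Y → (q1, aabaacaa, YZ)
  ε-move, top Y: go to q0, push ε → (q0, aabaacaa, Z)
  read a, top Z: go to q1, push XZ → (q1, abaacaa, XZ)
  read a, top X: go to q0, push X → (q0, baacaa, XZ)
No transition for (q0, b, top X); M blocks with input baacaa remaining.

stuck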